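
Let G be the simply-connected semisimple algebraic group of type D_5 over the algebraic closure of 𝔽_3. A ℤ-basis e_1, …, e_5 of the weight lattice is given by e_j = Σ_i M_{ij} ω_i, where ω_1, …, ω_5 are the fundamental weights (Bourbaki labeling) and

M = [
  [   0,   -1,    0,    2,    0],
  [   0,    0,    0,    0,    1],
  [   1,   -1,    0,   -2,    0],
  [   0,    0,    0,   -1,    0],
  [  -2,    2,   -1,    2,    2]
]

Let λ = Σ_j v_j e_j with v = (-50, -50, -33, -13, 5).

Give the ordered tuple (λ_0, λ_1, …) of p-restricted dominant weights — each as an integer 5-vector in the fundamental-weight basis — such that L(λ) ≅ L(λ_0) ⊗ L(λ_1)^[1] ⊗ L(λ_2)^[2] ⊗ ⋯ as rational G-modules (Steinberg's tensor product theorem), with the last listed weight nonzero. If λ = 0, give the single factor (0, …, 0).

((0, 2, 2, 1, 2), (2, 1, 2, 1, 2), (2, 0, 2, 1, 1))

Change of basis e → ω: c = M·v where v = (-50, -50, -33, -13, 5):
  c_1 = (0)·(-50) + (-1)·(-50) + (0)·(-33) + (2)·(-13) + 0·5 = 24
  c_2 = (0)·(-50) + (0)·(-50) + (0)·(-33) + (0)·(-13) + 1·5 = 5
  c_3 = (1)·(-50) + (-1)·(-50) + (0)·(-33) + (-2)·(-13) + 0·5 = 26
  c_4 = (0)·(-50) + (0)·(-50) + (0)·(-33) + (-1)·(-13) + 0·5 = 13
  c_5 = (-2)·(-50) + (2)·(-50) + (-1)·(-33) + (2)·(-13) + 2·5 = 17
Writing each c_i in base p = 3:
  c_1 = 24 = 0·3^0 + 2·3^1 + 2·3^2
  c_2 = 5 = 2·3^0 + 1·3^1
  c_3 = 26 = 2·3^0 + 2·3^1 + 2·3^2
  c_4 = 13 = 1·3^0 + 1·3^1 + 1·3^2
  c_5 = 17 = 2·3^0 + 2·3^1 + 1·3^2
λ_0 = (0, 2, 2, 1, 2)
λ_1 = (2, 1, 2, 1, 2)
λ_2 = (2, 0, 2, 1, 1)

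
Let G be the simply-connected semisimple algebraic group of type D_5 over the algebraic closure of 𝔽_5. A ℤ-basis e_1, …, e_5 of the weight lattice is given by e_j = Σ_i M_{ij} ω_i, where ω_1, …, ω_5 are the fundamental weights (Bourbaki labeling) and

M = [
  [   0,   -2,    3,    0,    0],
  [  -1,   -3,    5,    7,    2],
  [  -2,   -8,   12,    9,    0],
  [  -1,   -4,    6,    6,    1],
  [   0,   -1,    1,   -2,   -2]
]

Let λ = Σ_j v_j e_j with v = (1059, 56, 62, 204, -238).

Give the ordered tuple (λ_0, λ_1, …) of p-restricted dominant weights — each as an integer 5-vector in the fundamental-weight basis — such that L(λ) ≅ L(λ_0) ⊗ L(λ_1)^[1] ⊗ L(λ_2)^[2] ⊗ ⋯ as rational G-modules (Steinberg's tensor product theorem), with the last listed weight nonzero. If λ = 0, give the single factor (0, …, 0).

ω-coordinates c = M·v, v = (1059, 56, 62, 204, -238):
  c_1 = (0)·(1059) + (-2)·(56) + (3)·(62) + (0)·(204) + (0)·(-238) = 74
  c_2 = (-1)·(1059) + (-3)·(56) + (5)·(62) + (7)·(204) + (2)·(-238) = 35
  c_3 = (-2)·(1059) + (-8)·(56) + (12)·(62) + (9)·(204) + (0)·(-238) = 14
  c_4 = (-1)·(1059) + (-4)·(56) + (6)·(62) + (6)·(204) + (1)·(-238) = 75
  c_5 = (0)·(1059) + (-1)·(56) + (1)·(62) + (-2)·(204) + (-2)·(-238) = 74
Writing each c_i in base p = 5:
  c_1 = 74 = 4·5^0 + 4·5^1 + 2·5^2
  c_2 = 35 = 0·5^0 + 2·5^1 + 1·5^2
  c_3 = 14 = 4·5^0 + 2·5^1
  c_4 = 75 = 0·5^0 + 0·5^1 + 3·5^2
  c_5 = 74 = 4·5^0 + 4·5^1 + 2·5^2
Factor λ_0 = (4, 0, 4, 0, 4)
Factor λ_1 = (4, 2, 2, 0, 4)
Factor λ_2 = (2, 1, 0, 3, 2)

((4, 0, 4, 0, 4), (4, 2, 2, 0, 4), (2, 1, 0, 3, 2))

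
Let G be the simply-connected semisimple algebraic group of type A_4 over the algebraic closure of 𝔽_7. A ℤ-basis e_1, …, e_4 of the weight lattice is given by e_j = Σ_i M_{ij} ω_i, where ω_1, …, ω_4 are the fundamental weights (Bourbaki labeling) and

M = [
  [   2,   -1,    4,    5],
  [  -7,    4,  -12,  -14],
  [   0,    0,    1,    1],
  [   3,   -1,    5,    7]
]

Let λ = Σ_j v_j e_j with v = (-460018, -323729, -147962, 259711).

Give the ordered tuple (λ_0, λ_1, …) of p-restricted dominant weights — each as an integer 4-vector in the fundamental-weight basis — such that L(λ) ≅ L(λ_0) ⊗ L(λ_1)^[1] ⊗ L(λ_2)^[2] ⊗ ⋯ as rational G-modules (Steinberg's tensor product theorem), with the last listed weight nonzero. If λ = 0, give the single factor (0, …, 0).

In the fundamental-weight basis, λ has coordinates c = M·v (v = (-460018, -323729, -147962, 259711)):
  c_1 = (2)·(-460018) + (-1)·(-323729) + (4)·(-147962) + (5)·(259711) = 110400
  c_2 = (-7)·(-460018) + (4)·(-323729) + (-12)·(-147962) + (-14)·(259711) = 64800
  c_3 = (0)·(-460018) + (0)·(-323729) + (1)·(-147962) + (1)·(259711) = 111749
  c_4 = (3)·(-460018) + (-1)·(-323729) + (5)·(-147962) + (7)·(259711) = 21842
Expand coordinatewise in base 7:
  c_1 = 110400 = 3·7^0 + 0·7^1 + 6·7^2 + 6·7^3 + 3·7^4 + 6·7^5
  c_2 = 64800 = 1·7^0 + 3·7^1 + 6·7^2 + 6·7^3 + 5·7^4 + 3·7^5
  c_3 = 111749 = 1·7^0 + 4·7^1 + 5·7^2 + 3·7^3 + 4·7^4 + 6·7^5
  c_4 = 21842 = 2·7^0 + 5·7^1 + 4·7^2 + 0·7^3 + 2·7^4 + 1·7^5
λ_0 = (3, 1, 1, 2)
λ_1 = (0, 3, 4, 5)
λ_2 = (6, 6, 5, 4)
λ_3 = (6, 6, 3, 0)
λ_4 = (3, 5, 4, 2)
λ_5 = (6, 3, 6, 1)

((3, 1, 1, 2), (0, 3, 4, 5), (6, 6, 5, 4), (6, 6, 3, 0), (3, 5, 4, 2), (6, 3, 6, 1))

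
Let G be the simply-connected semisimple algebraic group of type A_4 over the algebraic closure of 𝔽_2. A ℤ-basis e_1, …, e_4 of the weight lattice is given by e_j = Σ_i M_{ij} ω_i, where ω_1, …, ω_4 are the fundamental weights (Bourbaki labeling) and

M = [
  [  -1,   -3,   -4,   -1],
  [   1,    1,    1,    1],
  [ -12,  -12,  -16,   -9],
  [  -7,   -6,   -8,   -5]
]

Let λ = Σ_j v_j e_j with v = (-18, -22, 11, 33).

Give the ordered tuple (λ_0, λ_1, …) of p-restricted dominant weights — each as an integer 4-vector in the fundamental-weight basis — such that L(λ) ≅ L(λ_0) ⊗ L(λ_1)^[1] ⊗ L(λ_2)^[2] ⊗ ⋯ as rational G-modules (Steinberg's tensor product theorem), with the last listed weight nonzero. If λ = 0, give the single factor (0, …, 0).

Converting to the ω-basis (c_i = row i of M dotted with v = (-18, -22, 11, 33)):
  c_1 = -1*-18 + -3*-22 + -4*11 + -1*33 = 7
  c_2 = 1*-18 + 1*-22 + 1*11 + 1*33 = 4
  c_3 = -12*-18 + -12*-22 + -16*11 + -9*33 = 7
  c_4 = -7*-18 + -6*-22 + -8*11 + -5*33 = 5
Expand coordinatewise in base 2:
  c_1 = 7 = 1·2^0 + 1·2^1 + 1·2^2
  c_2 = 4 = 0·2^0 + 0·2^1 + 1·2^2
  c_3 = 7 = 1·2^0 + 1·2^1 + 1·2^2
  c_4 = 5 = 1·2^0 + 0·2^1 + 1·2^2
p-restricted factor λ_0 = (1, 0, 1, 1)
p-restricted factor λ_1 = (1, 0, 1, 0)
p-restricted factor λ_2 = (1, 1, 1, 1)

((1, 0, 1, 1), (1, 0, 1, 0), (1, 1, 1, 1))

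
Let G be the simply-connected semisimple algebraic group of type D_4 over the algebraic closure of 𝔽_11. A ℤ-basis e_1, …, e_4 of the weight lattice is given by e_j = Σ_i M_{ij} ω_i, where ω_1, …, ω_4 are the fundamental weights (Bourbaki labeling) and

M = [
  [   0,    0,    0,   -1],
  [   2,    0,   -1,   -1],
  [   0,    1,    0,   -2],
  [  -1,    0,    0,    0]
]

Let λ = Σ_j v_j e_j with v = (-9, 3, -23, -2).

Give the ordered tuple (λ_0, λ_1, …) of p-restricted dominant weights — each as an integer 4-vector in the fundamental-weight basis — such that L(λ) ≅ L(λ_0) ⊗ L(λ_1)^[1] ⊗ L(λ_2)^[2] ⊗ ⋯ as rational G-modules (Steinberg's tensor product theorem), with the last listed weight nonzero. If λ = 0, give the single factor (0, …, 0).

In the fundamental-weight basis, λ has coordinates c = M·v (v = (-9, 3, -23, -2)):
  c_1 = (0)·(-9) + 0·3 + (0)·(-23) + (-1)·(-2) = 2
  c_2 = (2)·(-9) + 0·3 + (-1)·(-23) + (-1)·(-2) = 7
  c_3 = (0)·(-9) + 1·3 + (0)·(-23) + (-2)·(-2) = 7
  c_4 = (-1)·(-9) + 0·3 + (0)·(-23) + (0)·(-2) = 9
p = 11; digits c_i = Σ_j d_{ij}·11^j, 0 ≤ d_{ij} < 11:
  c_1 = 2 = 2·11^0
  c_2 = 7 = 7·11^0
  c_3 = 7 = 7·11^0
  c_4 = 9 = 9·11^0
Factor λ_0 = (2, 7, 7, 9)

((2, 7, 7, 9),)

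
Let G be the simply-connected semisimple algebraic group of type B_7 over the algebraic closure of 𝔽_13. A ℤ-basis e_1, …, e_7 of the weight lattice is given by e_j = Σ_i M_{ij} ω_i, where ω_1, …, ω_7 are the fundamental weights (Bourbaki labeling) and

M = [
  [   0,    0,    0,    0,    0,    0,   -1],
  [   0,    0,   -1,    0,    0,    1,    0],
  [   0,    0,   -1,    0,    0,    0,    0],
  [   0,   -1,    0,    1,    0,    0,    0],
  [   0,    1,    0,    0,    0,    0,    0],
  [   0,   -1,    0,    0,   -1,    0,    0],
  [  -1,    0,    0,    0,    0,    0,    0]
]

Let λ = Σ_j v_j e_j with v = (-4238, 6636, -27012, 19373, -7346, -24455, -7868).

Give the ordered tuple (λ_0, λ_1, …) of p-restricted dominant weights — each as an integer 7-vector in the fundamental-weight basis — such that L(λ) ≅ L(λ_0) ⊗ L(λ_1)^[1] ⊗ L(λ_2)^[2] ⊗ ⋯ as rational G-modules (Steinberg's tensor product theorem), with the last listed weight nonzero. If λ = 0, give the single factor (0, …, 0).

Compute c_i = Σ_j M_{ij} v_j with v = (-4238, 6636, -27012, 19373, -7346, -24455, -7868):
  c_1 = (0)·(-4238) + 0·6636 + (0)·(-27012) + 0·19373 + (0)·(-7346) + (0)·(-24455) + (-1)·(-7868) = 7868
  c_2 = (0)·(-4238) + 0·6636 + (-1)·(-27012) + 0·19373 + (0)·(-7346) + (1)·(-24455) + (0)·(-7868) = 2557
  c_3 = (0)·(-4238) + 0·6636 + (-1)·(-27012) + 0·19373 + (0)·(-7346) + (0)·(-24455) + (0)·(-7868) = 27012
  c_4 = (0)·(-4238) + (-1)·(6636) + (0)·(-27012) + 1·19373 + (0)·(-7346) + (0)·(-24455) + (0)·(-7868) = 12737
  c_5 = (0)·(-4238) + 1·6636 + (0)·(-27012) + 0·19373 + (0)·(-7346) + (0)·(-24455) + (0)·(-7868) = 6636
  c_6 = (0)·(-4238) + (-1)·(6636) + (0)·(-27012) + 0·19373 + (-1)·(-7346) + (0)·(-24455) + (0)·(-7868) = 710
  c_7 = (-1)·(-4238) + 0·6636 + (0)·(-27012) + 0·19373 + (0)·(-7346) + (0)·(-24455) + (0)·(-7868) = 4238
Writing each c_i in base p = 13:
  c_1 = 7868 = 3·13^0 + 7·13^1 + 7·13^2 + 3·13^3
  c_2 = 2557 = 9·13^0 + 1·13^1 + 2·13^2 + 1·13^3
  c_3 = 27012 = 11·13^0 + 10·13^1 + 3·13^2 + 12·13^3
  c_4 = 12737 = 10·13^0 + 4·13^1 + 10·13^2 + 5·13^3
  c_5 = 6636 = 6·13^0 + 3·13^1 + 0·13^2 + 3·13^3
  c_6 = 710 = 8·13^0 + 2·13^1 + 4·13^2
  c_7 = 4238 = 0·13^0 + 1·13^1 + 12·13^2 + 1·13^3
λ_0 = (3, 9, 11, 10, 6, 8, 0)
λ_1 = (7, 1, 10, 4, 3, 2, 1)
λ_2 = (7, 2, 3, 10, 0, 4, 12)
λ_3 = (3, 1, 12, 5, 3, 0, 1)

((3, 9, 11, 10, 6, 8, 0), (7, 1, 10, 4, 3, 2, 1), (7, 2, 3, 10, 0, 4, 12), (3, 1, 12, 5, 3, 0, 1))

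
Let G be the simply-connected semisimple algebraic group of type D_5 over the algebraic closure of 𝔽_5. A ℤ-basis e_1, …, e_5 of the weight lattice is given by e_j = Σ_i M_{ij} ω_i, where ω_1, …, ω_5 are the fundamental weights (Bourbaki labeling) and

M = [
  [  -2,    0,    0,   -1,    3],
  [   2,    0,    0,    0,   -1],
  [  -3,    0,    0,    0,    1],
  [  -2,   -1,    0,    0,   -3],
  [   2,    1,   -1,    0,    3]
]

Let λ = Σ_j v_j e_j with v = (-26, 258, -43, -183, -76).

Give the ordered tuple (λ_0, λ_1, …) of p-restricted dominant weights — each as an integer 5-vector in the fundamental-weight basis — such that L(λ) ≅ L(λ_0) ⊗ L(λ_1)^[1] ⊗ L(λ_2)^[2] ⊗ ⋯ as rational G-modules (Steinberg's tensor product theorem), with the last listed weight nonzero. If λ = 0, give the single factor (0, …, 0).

((2, 4, 2, 2, 1), (1, 4, 0, 4, 4))

In the fundamental-weight basis, λ has coordinates c = M·v (v = (-26, 258, -43, -183, -76)):
  c_1 = -2*-26 + 0*258 + 0*-43 + -1*-183 + 3*-76 = 7
  c_2 = 2*-26 + 0*258 + 0*-43 + 0*-183 + -1*-76 = 24
  c_3 = -3*-26 + 0*258 + 0*-43 + 0*-183 + 1*-76 = 2
  c_4 = -2*-26 + -1*258 + 0*-43 + 0*-183 + -3*-76 = 22
  c_5 = 2*-26 + 1*258 + -1*-43 + 0*-183 + 3*-76 = 21
Expand coordinatewise in base 5:
  c_1 = 7 = 2·5^0 + 1·5^1
  c_2 = 24 = 4·5^0 + 4·5^1
  c_3 = 2 = 2·5^0
  c_4 = 22 = 2·5^0 + 4·5^1
  c_5 = 21 = 1·5^0 + 4·5^1
p-restricted factor λ_0 = (2, 4, 2, 2, 1)
p-restricted factor λ_1 = (1, 4, 0, 4, 4)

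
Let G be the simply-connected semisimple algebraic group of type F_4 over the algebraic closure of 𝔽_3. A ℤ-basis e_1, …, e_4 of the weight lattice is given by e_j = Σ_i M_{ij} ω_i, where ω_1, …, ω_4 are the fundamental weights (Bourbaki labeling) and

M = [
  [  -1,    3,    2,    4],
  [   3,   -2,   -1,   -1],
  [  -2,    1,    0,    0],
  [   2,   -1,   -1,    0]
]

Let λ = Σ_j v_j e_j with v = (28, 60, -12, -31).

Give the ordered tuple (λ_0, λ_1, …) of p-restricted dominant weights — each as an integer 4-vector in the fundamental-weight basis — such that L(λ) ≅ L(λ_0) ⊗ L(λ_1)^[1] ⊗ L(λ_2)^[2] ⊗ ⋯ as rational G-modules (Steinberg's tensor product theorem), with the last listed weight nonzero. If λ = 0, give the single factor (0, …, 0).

ω-coordinates c = M·v, v = (28, 60, -12, -31):
  c_1 = -1*28 + 3*60 + 2*-12 + 4*-31 = 4
  c_2 = 3*28 + -2*60 + -1*-12 + -1*-31 = 7
  c_3 = -2*28 + 1*60 + 0*-12 + 0*-31 = 4
  c_4 = 2*28 + -1*60 + -1*-12 + 0*-31 = 8
Base-3 expansion of each c_i:
  c_1 = 4 = 1·3^0 + 1·3^1
  c_2 = 7 = 1·3^0 + 2·3^1
  c_3 = 4 = 1·3^0 + 1·3^1
  c_4 = 8 = 2·3^0 + 2·3^1
p-restricted factor λ_0 = (1, 1, 1, 2)
p-restricted factor λ_1 = (1, 2, 1, 2)

((1, 1, 1, 2), (1, 2, 1, 2))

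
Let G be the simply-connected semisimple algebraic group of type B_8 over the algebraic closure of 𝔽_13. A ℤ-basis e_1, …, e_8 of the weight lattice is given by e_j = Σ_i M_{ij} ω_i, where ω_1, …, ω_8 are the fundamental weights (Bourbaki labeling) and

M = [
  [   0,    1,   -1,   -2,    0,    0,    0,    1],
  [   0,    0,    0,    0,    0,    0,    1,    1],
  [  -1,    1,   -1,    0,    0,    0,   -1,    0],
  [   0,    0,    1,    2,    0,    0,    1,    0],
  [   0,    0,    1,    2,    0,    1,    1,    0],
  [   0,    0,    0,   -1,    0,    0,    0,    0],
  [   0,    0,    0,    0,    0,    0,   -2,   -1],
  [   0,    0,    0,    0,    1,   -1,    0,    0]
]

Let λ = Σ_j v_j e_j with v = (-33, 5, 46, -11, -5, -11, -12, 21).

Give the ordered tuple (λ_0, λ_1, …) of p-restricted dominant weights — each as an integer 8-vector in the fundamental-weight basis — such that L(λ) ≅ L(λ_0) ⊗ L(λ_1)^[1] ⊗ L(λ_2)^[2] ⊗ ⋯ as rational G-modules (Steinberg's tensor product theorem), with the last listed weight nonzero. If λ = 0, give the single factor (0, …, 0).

Converting to the ω-basis (c_i = row i of M dotted with v = (-33, 5, 46, -11, -5, -11, -12, 21)):
  c_1 = (0)·(-33) + 1·5 + (-1)·(46) + (-2)·(-11) + (0)·(-5) + (0)·(-11) + (0)·(-12) + 1·21 = 2
  c_2 = (0)·(-33) + 0·5 + 0·46 + (0)·(-11) + (0)·(-5) + (0)·(-11) + (1)·(-12) + 1·21 = 9
  c_3 = (-1)·(-33) + 1·5 + (-1)·(46) + (0)·(-11) + (0)·(-5) + (0)·(-11) + (-1)·(-12) + 0·21 = 4
  c_4 = (0)·(-33) + 0·5 + 1·46 + (2)·(-11) + (0)·(-5) + (0)·(-11) + (1)·(-12) + 0·21 = 12
  c_5 = (0)·(-33) + 0·5 + 1·46 + (2)·(-11) + (0)·(-5) + (1)·(-11) + (1)·(-12) + 0·21 = 1
  c_6 = (0)·(-33) + 0·5 + 0·46 + (-1)·(-11) + (0)·(-5) + (0)·(-11) + (0)·(-12) + 0·21 = 11
  c_7 = (0)·(-33) + 0·5 + 0·46 + (0)·(-11) + (0)·(-5) + (0)·(-11) + (-2)·(-12) + (-1)·(21) = 3
  c_8 = (0)·(-33) + 0·5 + 0·46 + (0)·(-11) + (1)·(-5) + (-1)·(-11) + (0)·(-12) + 0·21 = 6
Base-13 expansion of each c_i:
  c_1 = 2 = 2·13^0
  c_2 = 9 = 9·13^0
  c_3 = 4 = 4·13^0
  c_4 = 12 = 12·13^0
  c_5 = 1 = 1·13^0
  c_6 = 11 = 11·13^0
  c_7 = 3 = 3·13^0
  c_8 = 6 = 6·13^0
Factor λ_0 = (2, 9, 4, 12, 1, 11, 3, 6)

((2, 9, 4, 12, 1, 11, 3, 6),)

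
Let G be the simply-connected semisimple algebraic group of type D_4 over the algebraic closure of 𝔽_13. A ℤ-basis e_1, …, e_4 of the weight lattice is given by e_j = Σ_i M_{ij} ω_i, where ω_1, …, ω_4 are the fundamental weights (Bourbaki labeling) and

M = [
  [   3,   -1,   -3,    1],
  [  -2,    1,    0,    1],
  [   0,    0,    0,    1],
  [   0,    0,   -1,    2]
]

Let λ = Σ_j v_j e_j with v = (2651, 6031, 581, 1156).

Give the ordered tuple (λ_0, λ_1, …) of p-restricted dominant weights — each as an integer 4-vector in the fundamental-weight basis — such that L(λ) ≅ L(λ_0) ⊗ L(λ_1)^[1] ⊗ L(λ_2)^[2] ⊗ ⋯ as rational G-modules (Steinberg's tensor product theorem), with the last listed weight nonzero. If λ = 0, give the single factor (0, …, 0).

ω-coordinates c = M·v, v = (2651, 6031, 581, 1156):
  c_1 = (3)·(2651) + (-1)·(6031) + (-3)·(581) + (1)·(1156) = 1335
  c_2 = (-2)·(2651) + (1)·(6031) + (0)·(581) + (1)·(1156) = 1885
  c_3 = (0)·(2651) + (0)·(6031) + (0)·(581) + (1)·(1156) = 1156
  c_4 = (0)·(2651) + (0)·(6031) + (-1)·(581) + (2)·(1156) = 1731
Writing each c_i in base p = 13:
  c_1 = 1335 = 9·13^0 + 11·13^1 + 7·13^2
  c_2 = 1885 = 0·13^0 + 2·13^1 + 11·13^2
  c_3 = 1156 = 12·13^0 + 10·13^1 + 6·13^2
  c_4 = 1731 = 2·13^0 + 3·13^1 + 10·13^2
p-restricted factor λ_0 = (9, 0, 12, 2)
p-restricted factor λ_1 = (11, 2, 10, 3)
p-restricted factor λ_2 = (7, 11, 6, 10)

((9, 0, 12, 2), (11, 2, 10, 3), (7, 11, 6, 10))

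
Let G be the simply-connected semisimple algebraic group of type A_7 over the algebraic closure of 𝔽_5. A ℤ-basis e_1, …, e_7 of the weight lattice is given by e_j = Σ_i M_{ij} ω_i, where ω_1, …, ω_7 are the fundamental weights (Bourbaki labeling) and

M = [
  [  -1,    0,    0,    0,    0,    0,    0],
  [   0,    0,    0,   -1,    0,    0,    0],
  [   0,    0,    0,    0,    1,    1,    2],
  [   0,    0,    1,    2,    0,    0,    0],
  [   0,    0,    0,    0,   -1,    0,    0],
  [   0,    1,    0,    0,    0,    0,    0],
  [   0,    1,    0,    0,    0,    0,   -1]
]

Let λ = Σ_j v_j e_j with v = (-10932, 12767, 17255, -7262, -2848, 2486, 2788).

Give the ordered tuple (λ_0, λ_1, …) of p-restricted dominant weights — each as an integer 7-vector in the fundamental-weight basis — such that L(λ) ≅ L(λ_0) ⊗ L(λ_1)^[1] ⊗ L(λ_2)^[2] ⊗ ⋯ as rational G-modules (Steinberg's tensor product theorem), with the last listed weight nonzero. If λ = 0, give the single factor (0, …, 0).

Compute c_i = Σ_j M_{ij} v_j with v = (-10932, 12767, 17255, -7262, -2848, 2486, 2788):
  c_1 = -1*-10932 + 0*12767 + 0*17255 + 0*-7262 + 0*-2848 + 0*2486 + 0*2788 = 10932
  c_2 = 0*-10932 + 0*12767 + 0*17255 + -1*-7262 + 0*-2848 + 0*2486 + 0*2788 = 7262
  c_3 = 0*-10932 + 0*12767 + 0*17255 + 0*-7262 + 1*-2848 + 1*2486 + 2*2788 = 5214
  c_4 = 0*-10932 + 0*12767 + 1*17255 + 2*-7262 + 0*-2848 + 0*2486 + 0*2788 = 2731
  c_5 = 0*-10932 + 0*12767 + 0*17255 + 0*-7262 + -1*-2848 + 0*2486 + 0*2788 = 2848
  c_6 = 0*-10932 + 1*12767 + 0*17255 + 0*-7262 + 0*-2848 + 0*2486 + 0*2788 = 12767
  c_7 = 0*-10932 + 1*12767 + 0*17255 + 0*-7262 + 0*-2848 + 0*2486 + -1*2788 = 9979
Base-5 expansion of each c_i:
  c_1 = 10932 = 2·5^0 + 1·5^1 + 2·5^2 + 2·5^3 + 2·5^4 + 3·5^5
  c_2 = 7262 = 2·5^0 + 2·5^1 + 0·5^2 + 3·5^3 + 1·5^4 + 2·5^5
  c_3 = 5214 = 4·5^0 + 2·5^1 + 3·5^2 + 1·5^3 + 3·5^4 + 1·5^5
  c_4 = 2731 = 1·5^0 + 1·5^1 + 4·5^2 + 1·5^3 + 4·5^4
  c_5 = 2848 = 3·5^0 + 4·5^1 + 3·5^2 + 2·5^3 + 4·5^4
  c_6 = 12767 = 2·5^0 + 3·5^1 + 0·5^2 + 2·5^3 + 0·5^4 + 4·5^5
  c_7 = 9979 = 4·5^0 + 0·5^1 + 4·5^2 + 4·5^3 + 0·5^4 + 3·5^5
Factor λ_0 = (2, 2, 4, 1, 3, 2, 4)
Factor λ_1 = (1, 2, 2, 1, 4, 3, 0)
Factor λ_2 = (2, 0, 3, 4, 3, 0, 4)
Factor λ_3 = (2, 3, 1, 1, 2, 2, 4)
Factor λ_4 = (2, 1, 3, 4, 4, 0, 0)
Factor λ_5 = (3, 2, 1, 0, 0, 4, 3)

((2, 2, 4, 1, 3, 2, 4), (1, 2, 2, 1, 4, 3, 0), (2, 0, 3, 4, 3, 0, 4), (2, 3, 1, 1, 2, 2, 4), (2, 1, 3, 4, 4, 0, 0), (3, 2, 1, 0, 0, 4, 3))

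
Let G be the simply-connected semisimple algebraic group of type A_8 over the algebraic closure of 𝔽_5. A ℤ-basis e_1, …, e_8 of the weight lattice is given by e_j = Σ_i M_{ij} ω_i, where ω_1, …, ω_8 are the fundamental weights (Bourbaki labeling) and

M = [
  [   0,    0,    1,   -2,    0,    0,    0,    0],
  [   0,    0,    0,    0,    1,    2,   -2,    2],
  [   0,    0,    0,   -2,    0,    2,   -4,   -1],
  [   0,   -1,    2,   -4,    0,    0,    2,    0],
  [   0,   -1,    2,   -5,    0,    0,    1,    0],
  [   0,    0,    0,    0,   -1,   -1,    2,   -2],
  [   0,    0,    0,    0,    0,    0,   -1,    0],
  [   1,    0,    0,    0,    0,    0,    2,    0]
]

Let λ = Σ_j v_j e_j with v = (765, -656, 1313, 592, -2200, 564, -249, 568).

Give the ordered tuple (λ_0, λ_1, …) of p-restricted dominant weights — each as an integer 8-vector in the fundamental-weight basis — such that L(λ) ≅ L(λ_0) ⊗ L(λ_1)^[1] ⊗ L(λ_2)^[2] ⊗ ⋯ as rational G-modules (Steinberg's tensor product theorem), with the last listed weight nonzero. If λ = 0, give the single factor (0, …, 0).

((4, 2, 2, 1, 3, 2, 4, 2), (0, 2, 4, 3, 4, 0, 4, 3), (0, 2, 4, 1, 2, 0, 4, 0), (1, 4, 2, 3, 0, 0, 1, 2))

ω-coordinates c = M·v, v = (765, -656, 1313, 592, -2200, 564, -249, 568):
  c_1 = 0·765 + (0)·(-656) + 1·1313 + (-2)·(592) + (0)·(-2200) + 0·564 + (0)·(-249) + 0·568 = 129
  c_2 = 0·765 + (0)·(-656) + 0·1313 + 0·592 + (1)·(-2200) + 2·564 + (-2)·(-249) + 2·568 = 562
  c_3 = 0·765 + (0)·(-656) + 0·1313 + (-2)·(592) + (0)·(-2200) + 2·564 + (-4)·(-249) + (-1)·(568) = 372
  c_4 = 0·765 + (-1)·(-656) + 2·1313 + (-4)·(592) + (0)·(-2200) + 0·564 + (2)·(-249) + 0·568 = 416
  c_5 = 0·765 + (-1)·(-656) + 2·1313 + (-5)·(592) + (0)·(-2200) + 0·564 + (1)·(-249) + 0·568 = 73
  c_6 = 0·765 + (0)·(-656) + 0·1313 + 0·592 + (-1)·(-2200) + (-1)·(564) + (2)·(-249) + (-2)·(568) = 2
  c_7 = 0·765 + (0)·(-656) + 0·1313 + 0·592 + (0)·(-2200) + 0·564 + (-1)·(-249) + 0·568 = 249
  c_8 = 1·765 + (0)·(-656) + 0·1313 + 0·592 + (0)·(-2200) + 0·564 + (2)·(-249) + 0·568 = 267
Base-5 expansion of each c_i:
  c_1 = 129 = 4·5^0 + 0·5^1 + 0·5^2 + 1·5^3
  c_2 = 562 = 2·5^0 + 2·5^1 + 2·5^2 + 4·5^3
  c_3 = 372 = 2·5^0 + 4·5^1 + 4·5^2 + 2·5^3
  c_4 = 416 = 1·5^0 + 3·5^1 + 1·5^2 + 3·5^3
  c_5 = 73 = 3·5^0 + 4·5^1 + 2·5^2
  c_6 = 2 = 2·5^0
  c_7 = 249 = 4·5^0 + 4·5^1 + 4·5^2 + 1·5^3
  c_8 = 267 = 2·5^0 + 3·5^1 + 0·5^2 + 2·5^3
λ_0 = (4, 2, 2, 1, 3, 2, 4, 2)
λ_1 = (0, 2, 4, 3, 4, 0, 4, 3)
λ_2 = (0, 2, 4, 1, 2, 0, 4, 0)
λ_3 = (1, 4, 2, 3, 0, 0, 1, 2)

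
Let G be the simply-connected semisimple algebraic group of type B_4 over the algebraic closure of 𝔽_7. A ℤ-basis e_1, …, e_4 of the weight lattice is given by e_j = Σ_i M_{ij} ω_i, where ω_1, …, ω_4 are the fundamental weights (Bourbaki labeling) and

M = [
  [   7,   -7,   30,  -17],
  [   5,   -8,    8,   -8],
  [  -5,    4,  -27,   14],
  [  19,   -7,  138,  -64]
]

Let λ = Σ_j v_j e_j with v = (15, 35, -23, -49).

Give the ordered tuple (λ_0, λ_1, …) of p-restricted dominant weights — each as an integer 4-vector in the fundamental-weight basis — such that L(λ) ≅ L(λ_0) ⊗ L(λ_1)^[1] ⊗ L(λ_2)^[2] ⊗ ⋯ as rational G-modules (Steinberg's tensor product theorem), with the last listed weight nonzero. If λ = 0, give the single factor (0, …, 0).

In the fundamental-weight basis, λ has coordinates c = M·v (v = (15, 35, -23, -49)):
  c_1 = 7·15 + (-7)·(35) + (30)·(-23) + (-17)·(-49) = 3
  c_2 = 5·15 + (-8)·(35) + (8)·(-23) + (-8)·(-49) = 3
  c_3 = (-5)·(15) + 4·35 + (-27)·(-23) + (14)·(-49) = 0
  c_4 = 19·15 + (-7)·(35) + (138)·(-23) + (-64)·(-49) = 2
Writing each c_i in base p = 7:
  c_1 = 3 = 3·7^0
  c_2 = 3 = 3·7^0
  c_3 = 0
  c_4 = 2 = 2·7^0
λ_0 = (3, 3, 0, 2)

((3, 3, 0, 2),)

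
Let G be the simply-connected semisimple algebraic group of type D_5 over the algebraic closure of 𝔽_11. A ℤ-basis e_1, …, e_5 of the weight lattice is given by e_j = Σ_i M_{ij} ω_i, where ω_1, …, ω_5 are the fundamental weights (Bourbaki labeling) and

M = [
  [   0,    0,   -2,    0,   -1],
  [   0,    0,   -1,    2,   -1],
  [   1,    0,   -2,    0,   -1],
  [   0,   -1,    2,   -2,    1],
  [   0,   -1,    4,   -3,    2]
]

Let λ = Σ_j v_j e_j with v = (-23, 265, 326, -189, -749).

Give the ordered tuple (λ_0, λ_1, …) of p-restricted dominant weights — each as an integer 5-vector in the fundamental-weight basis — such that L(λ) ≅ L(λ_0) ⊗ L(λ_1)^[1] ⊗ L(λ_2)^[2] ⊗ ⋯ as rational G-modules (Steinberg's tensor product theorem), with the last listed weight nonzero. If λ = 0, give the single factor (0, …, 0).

In the fundamental-weight basis, λ has coordinates c = M·v (v = (-23, 265, 326, -189, -749)):
  c_1 = (0)·(-23) + 0·265 + (-2)·(326) + (0)·(-189) + (-1)·(-749) = 97
  c_2 = (0)·(-23) + 0·265 + (-1)·(326) + (2)·(-189) + (-1)·(-749) = 45
  c_3 = (1)·(-23) + 0·265 + (-2)·(326) + (0)·(-189) + (-1)·(-749) = 74
  c_4 = (0)·(-23) + (-1)·(265) + 2·326 + (-2)·(-189) + (1)·(-749) = 16
  c_5 = (0)·(-23) + (-1)·(265) + 4·326 + (-3)·(-189) + (2)·(-749) = 108
Base-11 expansion of each c_i:
  c_1 = 97 = 9·11^0 + 8·11^1
  c_2 = 45 = 1·11^0 + 4·11^1
  c_3 = 74 = 8·11^0 + 6·11^1
  c_4 = 16 = 5·11^0 + 1·11^1
  c_5 = 108 = 9·11^0 + 9·11^1
Factor λ_0 = (9, 1, 8, 5, 9)
Factor λ_1 = (8, 4, 6, 1, 9)

((9, 1, 8, 5, 9), (8, 4, 6, 1, 9))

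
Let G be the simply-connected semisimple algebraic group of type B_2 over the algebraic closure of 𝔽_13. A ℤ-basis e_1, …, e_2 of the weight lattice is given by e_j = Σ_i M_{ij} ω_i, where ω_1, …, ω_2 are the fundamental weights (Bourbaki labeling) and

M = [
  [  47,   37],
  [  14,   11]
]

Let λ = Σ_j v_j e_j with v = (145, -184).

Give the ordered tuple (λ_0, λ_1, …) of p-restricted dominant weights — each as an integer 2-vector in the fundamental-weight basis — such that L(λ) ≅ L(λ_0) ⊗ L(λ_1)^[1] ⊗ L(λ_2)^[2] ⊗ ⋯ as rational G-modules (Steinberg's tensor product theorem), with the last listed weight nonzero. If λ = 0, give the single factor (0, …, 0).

((7, 6),)

In the fundamental-weight basis, λ has coordinates c = M·v (v = (145, -184)):
  c_1 = 47*145 + 37*-184 = 7
  c_2 = 14*145 + 11*-184 = 6
Expand coordinatewise in base 13:
  c_1 = 7 = 7·13^0
  c_2 = 6 = 6·13^0
p-restricted factor λ_0 = (7, 6)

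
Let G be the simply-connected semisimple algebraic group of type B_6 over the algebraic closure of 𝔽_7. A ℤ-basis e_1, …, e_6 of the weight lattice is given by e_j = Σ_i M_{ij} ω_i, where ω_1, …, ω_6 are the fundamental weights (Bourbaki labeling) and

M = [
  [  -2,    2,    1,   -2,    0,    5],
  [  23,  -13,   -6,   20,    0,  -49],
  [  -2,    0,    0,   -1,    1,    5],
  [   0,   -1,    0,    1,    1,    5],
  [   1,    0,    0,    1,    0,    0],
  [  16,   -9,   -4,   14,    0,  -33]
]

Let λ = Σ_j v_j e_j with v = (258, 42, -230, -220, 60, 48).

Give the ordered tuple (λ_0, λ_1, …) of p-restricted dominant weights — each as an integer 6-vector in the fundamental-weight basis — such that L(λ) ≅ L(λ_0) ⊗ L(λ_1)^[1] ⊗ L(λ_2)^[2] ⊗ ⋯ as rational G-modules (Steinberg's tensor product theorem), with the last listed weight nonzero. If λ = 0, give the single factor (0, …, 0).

Change of basis e → ω: c = M·v where v = (258, 42, -230, -220, 60, 48):
  c_1 = (-2)·(258) + 2·42 + (1)·(-230) + (-2)·(-220) + 0·60 + 5·48 = 18
  c_2 = 23·258 + (-13)·(42) + (-6)·(-230) + (20)·(-220) + 0·60 + (-49)·(48) = 16
  c_3 = (-2)·(258) + 0·42 + (0)·(-230) + (-1)·(-220) + 1·60 + 5·48 = 4
  c_4 = 0·258 + (-1)·(42) + (0)·(-230) + (1)·(-220) + 1·60 + 5·48 = 38
  c_5 = 1·258 + 0·42 + (0)·(-230) + (1)·(-220) + 0·60 + 0·48 = 38
  c_6 = 16·258 + (-9)·(42) + (-4)·(-230) + (14)·(-220) + 0·60 + (-33)·(48) = 6
p = 7; digits c_i = Σ_j d_{ij}·7^j, 0 ≤ d_{ij} < 7:
  c_1 = 18 = 4·7^0 + 2·7^1
  c_2 = 16 = 2·7^0 + 2·7^1
  c_3 = 4 = 4·7^0
  c_4 = 38 = 3·7^0 + 5·7^1
  c_5 = 38 = 3·7^0 + 5·7^1
  c_6 = 6 = 6·7^0
λ_0 = (4, 2, 4, 3, 3, 6)
λ_1 = (2, 2, 0, 5, 5, 0)

((4, 2, 4, 3, 3, 6), (2, 2, 0, 5, 5, 0))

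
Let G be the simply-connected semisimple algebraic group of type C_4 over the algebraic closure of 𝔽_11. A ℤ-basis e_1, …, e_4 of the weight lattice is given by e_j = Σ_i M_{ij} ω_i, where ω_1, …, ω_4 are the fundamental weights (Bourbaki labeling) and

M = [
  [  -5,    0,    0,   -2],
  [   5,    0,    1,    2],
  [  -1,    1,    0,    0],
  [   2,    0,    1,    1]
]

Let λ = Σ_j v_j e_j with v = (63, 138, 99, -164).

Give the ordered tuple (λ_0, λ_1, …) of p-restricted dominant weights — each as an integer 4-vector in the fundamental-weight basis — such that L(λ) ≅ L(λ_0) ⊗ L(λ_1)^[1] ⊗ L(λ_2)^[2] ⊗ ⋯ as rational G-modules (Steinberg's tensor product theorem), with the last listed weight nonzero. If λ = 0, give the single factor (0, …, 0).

((2, 9, 9, 6), (1, 7, 6, 5))

Change of basis e → ω: c = M·v where v = (63, 138, 99, -164):
  c_1 = (-5)·(63) + (0)·(138) + (0)·(99) + (-2)·(-164) = 13
  c_2 = (5)·(63) + (0)·(138) + (1)·(99) + (2)·(-164) = 86
  c_3 = (-1)·(63) + (1)·(138) + (0)·(99) + (0)·(-164) = 75
  c_4 = (2)·(63) + (0)·(138) + (1)·(99) + (1)·(-164) = 61
Expand coordinatewise in base 11:
  c_1 = 13 = 2·11^0 + 1·11^1
  c_2 = 86 = 9·11^0 + 7·11^1
  c_3 = 75 = 9·11^0 + 6·11^1
  c_4 = 61 = 6·11^0 + 5·11^1
Factor λ_0 = (2, 9, 9, 6)
Factor λ_1 = (1, 7, 6, 5)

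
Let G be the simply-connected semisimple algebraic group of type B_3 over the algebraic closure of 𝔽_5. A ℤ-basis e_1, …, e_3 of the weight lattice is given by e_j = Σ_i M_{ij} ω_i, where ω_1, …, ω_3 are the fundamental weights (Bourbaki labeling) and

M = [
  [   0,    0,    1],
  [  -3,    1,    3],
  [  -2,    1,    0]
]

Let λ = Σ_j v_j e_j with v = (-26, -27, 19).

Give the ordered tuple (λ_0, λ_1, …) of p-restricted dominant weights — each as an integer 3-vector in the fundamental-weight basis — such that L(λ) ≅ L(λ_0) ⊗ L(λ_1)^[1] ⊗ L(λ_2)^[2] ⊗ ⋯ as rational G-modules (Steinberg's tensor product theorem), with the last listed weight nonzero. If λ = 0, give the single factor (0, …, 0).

In the fundamental-weight basis, λ has coordinates c = M·v (v = (-26, -27, 19)):
  c_1 = (0)·(-26) + (0)·(-27) + 1·19 = 19
  c_2 = (-3)·(-26) + (1)·(-27) + 3·19 = 108
  c_3 = (-2)·(-26) + (1)·(-27) + 0·19 = 25
Expand coordinatewise in base 5:
  c_1 = 19 = 4·5^0 + 3·5^1
  c_2 = 108 = 3·5^0 + 1·5^1 + 4·5^2
  c_3 = 25 = 0·5^0 + 0·5^1 + 1·5^2
Factor λ_0 = (4, 3, 0)
Factor λ_1 = (3, 1, 0)
Factor λ_2 = (0, 4, 1)

((4, 3, 0), (3, 1, 0), (0, 4, 1))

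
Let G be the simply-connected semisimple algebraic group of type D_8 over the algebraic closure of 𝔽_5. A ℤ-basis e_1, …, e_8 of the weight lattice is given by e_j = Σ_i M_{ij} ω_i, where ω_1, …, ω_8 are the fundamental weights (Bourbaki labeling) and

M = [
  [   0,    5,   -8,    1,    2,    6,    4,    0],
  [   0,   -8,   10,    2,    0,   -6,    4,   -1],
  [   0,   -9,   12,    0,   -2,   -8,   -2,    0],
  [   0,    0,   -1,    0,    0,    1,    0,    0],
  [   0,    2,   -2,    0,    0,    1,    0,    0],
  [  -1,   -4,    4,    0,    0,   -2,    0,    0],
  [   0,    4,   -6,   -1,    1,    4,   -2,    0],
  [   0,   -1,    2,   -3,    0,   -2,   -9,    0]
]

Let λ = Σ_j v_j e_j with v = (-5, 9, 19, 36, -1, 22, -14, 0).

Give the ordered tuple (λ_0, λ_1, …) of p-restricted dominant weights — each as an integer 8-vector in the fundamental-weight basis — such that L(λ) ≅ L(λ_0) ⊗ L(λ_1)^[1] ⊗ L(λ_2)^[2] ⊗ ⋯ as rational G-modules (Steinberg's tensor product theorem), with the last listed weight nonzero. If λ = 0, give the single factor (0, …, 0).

((3, 2, 1, 3, 2, 1, 1, 3),)

ω-coordinates c = M·v, v = (-5, 9, 19, 36, -1, 22, -14, 0):
  c_1 = (0)·(-5) + (5)·(9) + (-8)·(19) + (1)·(36) + (2)·(-1) + (6)·(22) + (4)·(-14) + (0)·(0) = 3
  c_2 = (0)·(-5) + (-8)·(9) + (10)·(19) + (2)·(36) + (0)·(-1) + (-6)·(22) + (4)·(-14) + (-1)·(0) = 2
  c_3 = (0)·(-5) + (-9)·(9) + (12)·(19) + (0)·(36) + (-2)·(-1) + (-8)·(22) + (-2)·(-14) + (0)·(0) = 1
  c_4 = (0)·(-5) + (0)·(9) + (-1)·(19) + (0)·(36) + (0)·(-1) + (1)·(22) + (0)·(-14) + (0)·(0) = 3
  c_5 = (0)·(-5) + (2)·(9) + (-2)·(19) + (0)·(36) + (0)·(-1) + (1)·(22) + (0)·(-14) + (0)·(0) = 2
  c_6 = (-1)·(-5) + (-4)·(9) + (4)·(19) + (0)·(36) + (0)·(-1) + (-2)·(22) + (0)·(-14) + (0)·(0) = 1
  c_7 = (0)·(-5) + (4)·(9) + (-6)·(19) + (-1)·(36) + (1)·(-1) + (4)·(22) + (-2)·(-14) + (0)·(0) = 1
  c_8 = (0)·(-5) + (-1)·(9) + (2)·(19) + (-3)·(36) + (0)·(-1) + (-2)·(22) + (-9)·(-14) + (0)·(0) = 3
Base-5 expansion of each c_i:
  c_1 = 3 = 3·5^0
  c_2 = 2 = 2·5^0
  c_3 = 1 = 1·5^0
  c_4 = 3 = 3·5^0
  c_5 = 2 = 2·5^0
  c_6 = 1 = 1·5^0
  c_7 = 1 = 1·5^0
  c_8 = 3 = 3·5^0
Factor λ_0 = (3, 2, 1, 3, 2, 1, 1, 3)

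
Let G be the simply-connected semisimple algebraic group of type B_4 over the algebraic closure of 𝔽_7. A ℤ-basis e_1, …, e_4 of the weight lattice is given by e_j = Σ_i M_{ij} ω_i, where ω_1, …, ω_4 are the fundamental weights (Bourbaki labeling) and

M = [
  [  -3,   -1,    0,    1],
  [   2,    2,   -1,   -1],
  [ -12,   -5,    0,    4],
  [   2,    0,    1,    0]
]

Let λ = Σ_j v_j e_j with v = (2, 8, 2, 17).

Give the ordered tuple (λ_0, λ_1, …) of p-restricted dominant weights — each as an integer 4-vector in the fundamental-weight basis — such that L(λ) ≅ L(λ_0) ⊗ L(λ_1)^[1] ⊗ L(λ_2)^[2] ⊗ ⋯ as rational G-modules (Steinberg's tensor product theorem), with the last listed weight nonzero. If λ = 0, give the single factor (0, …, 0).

In the fundamental-weight basis, λ has coordinates c = M·v (v = (2, 8, 2, 17)):
  c_1 = (-3)·(2) + (-1)·(8) + (0)·(2) + (1)·(17) = 3
  c_2 = (2)·(2) + (2)·(8) + (-1)·(2) + (-1)·(17) = 1
  c_3 = (-12)·(2) + (-5)·(8) + (0)·(2) + (4)·(17) = 4
  c_4 = (2)·(2) + (0)·(8) + (1)·(2) + (0)·(17) = 6
p = 7; digits c_i = Σ_j d_{ij}·7^j, 0 ≤ d_{ij} < 7:
  c_1 = 3 = 3·7^0
  c_2 = 1 = 1·7^0
  c_3 = 4 = 4·7^0
  c_4 = 6 = 6·7^0
Factor λ_0 = (3, 1, 4, 6)

((3, 1, 4, 6),)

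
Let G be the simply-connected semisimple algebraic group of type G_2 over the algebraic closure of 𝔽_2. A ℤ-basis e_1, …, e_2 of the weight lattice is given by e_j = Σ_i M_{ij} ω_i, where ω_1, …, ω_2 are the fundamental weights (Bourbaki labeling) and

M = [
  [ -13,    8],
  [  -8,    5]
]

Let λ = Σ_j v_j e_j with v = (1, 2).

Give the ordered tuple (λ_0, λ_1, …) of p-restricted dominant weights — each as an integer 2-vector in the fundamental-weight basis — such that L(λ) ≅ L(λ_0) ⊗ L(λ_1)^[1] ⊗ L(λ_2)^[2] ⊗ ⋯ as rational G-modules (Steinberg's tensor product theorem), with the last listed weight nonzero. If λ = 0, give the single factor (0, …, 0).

In the fundamental-weight basis, λ has coordinates c = M·v (v = (1, 2)):
  c_1 = (-13)·(1) + (8)·(2) = 3
  c_2 = (-8)·(1) + (5)·(2) = 2
Writing each c_i in base p = 2:
  c_1 = 3 = 1·2^0 + 1·2^1
  c_2 = 2 = 0·2^0 + 1·2^1
Factor λ_0 = (1, 0)
Factor λ_1 = (1, 1)

((1, 0), (1, 1))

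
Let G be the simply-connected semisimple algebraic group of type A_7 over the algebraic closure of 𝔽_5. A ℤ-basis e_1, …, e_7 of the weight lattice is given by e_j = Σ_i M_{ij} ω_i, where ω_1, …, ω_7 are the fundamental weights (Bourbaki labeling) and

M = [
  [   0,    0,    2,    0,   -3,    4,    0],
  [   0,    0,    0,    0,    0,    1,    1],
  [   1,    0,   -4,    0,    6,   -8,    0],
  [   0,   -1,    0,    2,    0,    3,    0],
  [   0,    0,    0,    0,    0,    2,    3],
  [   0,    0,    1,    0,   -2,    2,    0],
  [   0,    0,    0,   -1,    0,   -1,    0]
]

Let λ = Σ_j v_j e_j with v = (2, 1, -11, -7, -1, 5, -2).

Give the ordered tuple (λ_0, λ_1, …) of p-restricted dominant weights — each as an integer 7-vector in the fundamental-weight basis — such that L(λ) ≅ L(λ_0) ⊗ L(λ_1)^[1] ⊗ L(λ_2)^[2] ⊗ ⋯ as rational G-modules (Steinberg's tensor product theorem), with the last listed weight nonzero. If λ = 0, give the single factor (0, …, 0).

Change of basis e → ω: c = M·v where v = (2, 1, -11, -7, -1, 5, -2):
  c_1 = 0·2 + 0·1 + (2)·(-11) + (0)·(-7) + (-3)·(-1) + 4·5 + (0)·(-2) = 1
  c_2 = 0·2 + 0·1 + (0)·(-11) + (0)·(-7) + (0)·(-1) + 1·5 + (1)·(-2) = 3
  c_3 = 1·2 + 0·1 + (-4)·(-11) + (0)·(-7) + (6)·(-1) + (-8)·(5) + (0)·(-2) = 0
  c_4 = 0·2 + (-1)·(1) + (0)·(-11) + (2)·(-7) + (0)·(-1) + 3·5 + (0)·(-2) = 0
  c_5 = 0·2 + 0·1 + (0)·(-11) + (0)·(-7) + (0)·(-1) + 2·5 + (3)·(-2) = 4
  c_6 = 0·2 + 0·1 + (1)·(-11) + (0)·(-7) + (-2)·(-1) + 2·5 + (0)·(-2) = 1
  c_7 = 0·2 + 0·1 + (0)·(-11) + (-1)·(-7) + (0)·(-1) + (-1)·(5) + (0)·(-2) = 2
Base-5 expansion of each c_i:
  c_1 = 1 = 1·5^0
  c_2 = 3 = 3·5^0
  c_3 = 0
  c_4 = 0
  c_5 = 4 = 4·5^0
  c_6 = 1 = 1·5^0
  c_7 = 2 = 2·5^0
p-restricted factor λ_0 = (1, 3, 0, 0, 4, 1, 2)

((1, 3, 0, 0, 4, 1, 2),)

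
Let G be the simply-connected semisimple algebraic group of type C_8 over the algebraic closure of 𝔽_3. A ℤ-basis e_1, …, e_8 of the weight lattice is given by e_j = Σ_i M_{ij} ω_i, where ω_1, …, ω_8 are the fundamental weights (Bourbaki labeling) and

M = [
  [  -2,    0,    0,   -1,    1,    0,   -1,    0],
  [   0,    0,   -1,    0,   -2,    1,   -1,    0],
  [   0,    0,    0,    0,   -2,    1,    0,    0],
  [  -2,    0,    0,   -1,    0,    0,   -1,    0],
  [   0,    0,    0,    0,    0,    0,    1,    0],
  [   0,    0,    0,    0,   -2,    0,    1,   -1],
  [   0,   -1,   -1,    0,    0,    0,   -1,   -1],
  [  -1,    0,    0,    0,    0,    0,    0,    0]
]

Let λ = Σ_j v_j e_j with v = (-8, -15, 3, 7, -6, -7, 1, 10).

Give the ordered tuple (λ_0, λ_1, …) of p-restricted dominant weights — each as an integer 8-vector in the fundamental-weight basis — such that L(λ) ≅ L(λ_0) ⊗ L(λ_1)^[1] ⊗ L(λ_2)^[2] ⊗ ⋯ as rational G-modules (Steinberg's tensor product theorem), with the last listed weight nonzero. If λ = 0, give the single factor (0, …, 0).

Compute c_i = Σ_j M_{ij} v_j with v = (-8, -15, 3, 7, -6, -7, 1, 10):
  c_1 = (-2)·(-8) + (0)·(-15) + 0·3 + (-1)·(7) + (1)·(-6) + (0)·(-7) + (-1)·(1) + 0·10 = 2
  c_2 = (0)·(-8) + (0)·(-15) + (-1)·(3) + 0·7 + (-2)·(-6) + (1)·(-7) + (-1)·(1) + 0·10 = 1
  c_3 = (0)·(-8) + (0)·(-15) + 0·3 + 0·7 + (-2)·(-6) + (1)·(-7) + 0·1 + 0·10 = 5
  c_4 = (-2)·(-8) + (0)·(-15) + 0·3 + (-1)·(7) + (0)·(-6) + (0)·(-7) + (-1)·(1) + 0·10 = 8
  c_5 = (0)·(-8) + (0)·(-15) + 0·3 + 0·7 + (0)·(-6) + (0)·(-7) + 1·1 + 0·10 = 1
  c_6 = (0)·(-8) + (0)·(-15) + 0·3 + 0·7 + (-2)·(-6) + (0)·(-7) + 1·1 + (-1)·(10) = 3
  c_7 = (0)·(-8) + (-1)·(-15) + (-1)·(3) + 0·7 + (0)·(-6) + (0)·(-7) + (-1)·(1) + (-1)·(10) = 1
  c_8 = (-1)·(-8) + (0)·(-15) + 0·3 + 0·7 + (0)·(-6) + (0)·(-7) + 0·1 + 0·10 = 8
Writing each c_i in base p = 3:
  c_1 = 2 = 2·3^0
  c_2 = 1 = 1·3^0
  c_3 = 5 = 2·3^0 + 1·3^1
  c_4 = 8 = 2·3^0 + 2·3^1
  c_5 = 1 = 1·3^0
  c_6 = 3 = 0·3^0 + 1·3^1
  c_7 = 1 = 1·3^0
  c_8 = 8 = 2·3^0 + 2·3^1
Factor λ_0 = (2, 1, 2, 2, 1, 0, 1, 2)
Factor λ_1 = (0, 0, 1, 2, 0, 1, 0, 2)

((2, 1, 2, 2, 1, 0, 1, 2), (0, 0, 1, 2, 0, 1, 0, 2))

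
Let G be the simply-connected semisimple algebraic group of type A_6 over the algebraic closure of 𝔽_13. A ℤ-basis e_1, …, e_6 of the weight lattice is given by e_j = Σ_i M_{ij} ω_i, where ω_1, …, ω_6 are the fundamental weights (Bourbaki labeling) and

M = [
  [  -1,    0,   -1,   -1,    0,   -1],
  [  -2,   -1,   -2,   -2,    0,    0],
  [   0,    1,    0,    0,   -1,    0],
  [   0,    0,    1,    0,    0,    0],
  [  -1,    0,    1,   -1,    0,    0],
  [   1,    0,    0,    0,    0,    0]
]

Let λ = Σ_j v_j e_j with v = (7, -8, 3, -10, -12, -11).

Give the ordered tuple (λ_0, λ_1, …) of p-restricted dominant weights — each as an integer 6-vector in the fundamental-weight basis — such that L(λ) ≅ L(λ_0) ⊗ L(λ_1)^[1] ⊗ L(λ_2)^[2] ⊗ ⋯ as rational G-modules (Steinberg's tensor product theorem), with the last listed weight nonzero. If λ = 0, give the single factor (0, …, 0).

((11, 8, 4, 3, 6, 7),)

Compute c_i = Σ_j M_{ij} v_j with v = (7, -8, 3, -10, -12, -11):
  c_1 = (-1)·(7) + (0)·(-8) + (-1)·(3) + (-1)·(-10) + (0)·(-12) + (-1)·(-11) = 11
  c_2 = (-2)·(7) + (-1)·(-8) + (-2)·(3) + (-2)·(-10) + (0)·(-12) + (0)·(-11) = 8
  c_3 = (0)·(7) + (1)·(-8) + (0)·(3) + (0)·(-10) + (-1)·(-12) + (0)·(-11) = 4
  c_4 = (0)·(7) + (0)·(-8) + (1)·(3) + (0)·(-10) + (0)·(-12) + (0)·(-11) = 3
  c_5 = (-1)·(7) + (0)·(-8) + (1)·(3) + (-1)·(-10) + (0)·(-12) + (0)·(-11) = 6
  c_6 = (1)·(7) + (0)·(-8) + (0)·(3) + (0)·(-10) + (0)·(-12) + (0)·(-11) = 7
p = 13; digits c_i = Σ_j d_{ij}·13^j, 0 ≤ d_{ij} < 13:
  c_1 = 11 = 11·13^0
  c_2 = 8 = 8·13^0
  c_3 = 4 = 4·13^0
  c_4 = 3 = 3·13^0
  c_5 = 6 = 6·13^0
  c_6 = 7 = 7·13^0
λ_0 = (11, 8, 4, 3, 6, 7)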